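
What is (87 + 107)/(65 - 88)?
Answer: -194/23 ≈ -8.4348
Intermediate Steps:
(87 + 107)/(65 - 88) = 194/(-23) = -1/23*194 = -194/23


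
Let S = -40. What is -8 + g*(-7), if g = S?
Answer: 272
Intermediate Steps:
g = -40
-8 + g*(-7) = -8 - 40*(-7) = -8 + 280 = 272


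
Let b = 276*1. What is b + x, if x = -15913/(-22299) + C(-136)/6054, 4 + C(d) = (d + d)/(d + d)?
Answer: 12451919567/44999382 ≈ 276.71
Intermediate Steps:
C(d) = -3 (C(d) = -4 + (d + d)/(d + d) = -4 + (2*d)/((2*d)) = -4 + (2*d)*(1/(2*d)) = -4 + 1 = -3)
b = 276
x = 32090135/44999382 (x = -15913/(-22299) - 3/6054 = -15913*(-1/22299) - 3*1/6054 = 15913/22299 - 1/2018 = 32090135/44999382 ≈ 0.71312)
b + x = 276 + 32090135/44999382 = 12451919567/44999382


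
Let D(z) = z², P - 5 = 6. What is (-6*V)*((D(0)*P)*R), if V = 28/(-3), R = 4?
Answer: 0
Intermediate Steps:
P = 11 (P = 5 + 6 = 11)
V = -28/3 (V = 28*(-⅓) = -28/3 ≈ -9.3333)
(-6*V)*((D(0)*P)*R) = (-6*(-28/3))*((0²*11)*4) = 56*((0*11)*4) = 56*(0*4) = 56*0 = 0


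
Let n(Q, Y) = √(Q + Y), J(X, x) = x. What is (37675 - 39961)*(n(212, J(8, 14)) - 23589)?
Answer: 53924454 - 2286*√226 ≈ 5.3890e+7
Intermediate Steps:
(37675 - 39961)*(n(212, J(8, 14)) - 23589) = (37675 - 39961)*(√(212 + 14) - 23589) = -2286*(√226 - 23589) = -2286*(-23589 + √226) = 53924454 - 2286*√226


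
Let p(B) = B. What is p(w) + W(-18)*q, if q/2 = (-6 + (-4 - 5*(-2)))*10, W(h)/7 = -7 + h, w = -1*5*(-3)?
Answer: 15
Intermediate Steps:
w = 15 (w = -5*(-3) = 15)
W(h) = -49 + 7*h (W(h) = 7*(-7 + h) = -49 + 7*h)
q = 0 (q = 2*((-6 + (-4 - 5*(-2)))*10) = 2*((-6 + (-4 + 10))*10) = 2*((-6 + 6)*10) = 2*(0*10) = 2*0 = 0)
p(w) + W(-18)*q = 15 + (-49 + 7*(-18))*0 = 15 + (-49 - 126)*0 = 15 - 175*0 = 15 + 0 = 15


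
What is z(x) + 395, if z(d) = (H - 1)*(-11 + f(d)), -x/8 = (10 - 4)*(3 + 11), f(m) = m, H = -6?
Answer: 5176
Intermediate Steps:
x = -672 (x = -8*(10 - 4)*(3 + 11) = -48*14 = -8*84 = -672)
z(d) = 77 - 7*d (z(d) = (-6 - 1)*(-11 + d) = -7*(-11 + d) = 77 - 7*d)
z(x) + 395 = (77 - 7*(-672)) + 395 = (77 + 4704) + 395 = 4781 + 395 = 5176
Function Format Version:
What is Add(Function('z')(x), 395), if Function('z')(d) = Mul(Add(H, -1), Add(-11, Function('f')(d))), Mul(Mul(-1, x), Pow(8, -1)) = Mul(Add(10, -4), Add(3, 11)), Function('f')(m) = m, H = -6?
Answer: 5176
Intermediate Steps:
x = -672 (x = Mul(-8, Mul(Add(10, -4), Add(3, 11))) = Mul(-8, Mul(6, 14)) = Mul(-8, 84) = -672)
Function('z')(d) = Add(77, Mul(-7, d)) (Function('z')(d) = Mul(Add(-6, -1), Add(-11, d)) = Mul(-7, Add(-11, d)) = Add(77, Mul(-7, d)))
Add(Function('z')(x), 395) = Add(Add(77, Mul(-7, -672)), 395) = Add(Add(77, 4704), 395) = Add(4781, 395) = 5176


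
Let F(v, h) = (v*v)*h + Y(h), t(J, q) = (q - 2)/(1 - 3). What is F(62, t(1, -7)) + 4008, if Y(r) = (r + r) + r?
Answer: 42639/2 ≈ 21320.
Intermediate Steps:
t(J, q) = 1 - q/2 (t(J, q) = (-2 + q)/(-2) = (-2 + q)*(-½) = 1 - q/2)
Y(r) = 3*r (Y(r) = 2*r + r = 3*r)
F(v, h) = 3*h + h*v² (F(v, h) = (v*v)*h + 3*h = v²*h + 3*h = h*v² + 3*h = 3*h + h*v²)
F(62, t(1, -7)) + 4008 = (1 - ½*(-7))*(3 + 62²) + 4008 = (1 + 7/2)*(3 + 3844) + 4008 = (9/2)*3847 + 4008 = 34623/2 + 4008 = 42639/2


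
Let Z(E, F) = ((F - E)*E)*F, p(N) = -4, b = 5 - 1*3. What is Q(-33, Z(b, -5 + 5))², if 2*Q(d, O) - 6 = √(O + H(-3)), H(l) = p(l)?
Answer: (3 + I)² ≈ 8.0 + 6.0*I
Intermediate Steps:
b = 2 (b = 5 - 3 = 2)
H(l) = -4
Z(E, F) = E*F*(F - E) (Z(E, F) = (E*(F - E))*F = E*F*(F - E))
Q(d, O) = 3 + √(-4 + O)/2 (Q(d, O) = 3 + √(O - 4)/2 = 3 + √(-4 + O)/2)
Q(-33, Z(b, -5 + 5))² = (3 + √(-4 + 2*(-5 + 5)*((-5 + 5) - 1*2))/2)² = (3 + √(-4 + 2*0*(0 - 2))/2)² = (3 + √(-4 + 2*0*(-2))/2)² = (3 + √(-4 + 0)/2)² = (3 + √(-4)/2)² = (3 + (2*I)/2)² = (3 + I)²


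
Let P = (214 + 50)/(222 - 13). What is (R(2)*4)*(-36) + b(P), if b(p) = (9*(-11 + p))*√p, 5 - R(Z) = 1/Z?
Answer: -648 - 3330*√114/361 ≈ -746.49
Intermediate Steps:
R(Z) = 5 - 1/Z
P = 24/19 (P = 264/209 = 264*(1/209) = 24/19 ≈ 1.2632)
b(p) = √p*(-99 + 9*p) (b(p) = (-99 + 9*p)*√p = √p*(-99 + 9*p))
(R(2)*4)*(-36) + b(P) = ((5 - 1/2)*4)*(-36) + 9*√(24/19)*(-11 + 24/19) = ((5 - 1*½)*4)*(-36) + 9*(2*√114/19)*(-185/19) = ((5 - ½)*4)*(-36) - 3330*√114/361 = ((9/2)*4)*(-36) - 3330*√114/361 = 18*(-36) - 3330*√114/361 = -648 - 3330*√114/361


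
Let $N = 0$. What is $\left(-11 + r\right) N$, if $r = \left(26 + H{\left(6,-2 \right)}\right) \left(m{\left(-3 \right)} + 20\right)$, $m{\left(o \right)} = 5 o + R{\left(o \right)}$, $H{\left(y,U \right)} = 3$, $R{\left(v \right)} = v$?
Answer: $0$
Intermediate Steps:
$m{\left(o \right)} = 6 o$ ($m{\left(o \right)} = 5 o + o = 6 o$)
$r = 58$ ($r = \left(26 + 3\right) \left(6 \left(-3\right) + 20\right) = 29 \left(-18 + 20\right) = 29 \cdot 2 = 58$)
$\left(-11 + r\right) N = \left(-11 + 58\right) 0 = 47 \cdot 0 = 0$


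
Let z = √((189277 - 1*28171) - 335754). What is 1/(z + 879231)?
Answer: 293077/257682442003 - 2*I*√43662/773047326009 ≈ 1.1374e-6 - 5.406e-10*I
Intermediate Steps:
z = 2*I*√43662 (z = √((189277 - 28171) - 335754) = √(161106 - 335754) = √(-174648) = 2*I*√43662 ≈ 417.91*I)
1/(z + 879231) = 1/(2*I*√43662 + 879231) = 1/(879231 + 2*I*√43662)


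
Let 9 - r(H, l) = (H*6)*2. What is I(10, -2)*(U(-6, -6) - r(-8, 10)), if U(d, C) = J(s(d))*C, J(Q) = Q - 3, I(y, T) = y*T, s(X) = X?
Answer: 1020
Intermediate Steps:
I(y, T) = T*y
J(Q) = -3 + Q
r(H, l) = 9 - 12*H (r(H, l) = 9 - H*6*2 = 9 - 6*H*2 = 9 - 12*H)
U(d, C) = C*(-3 + d) (U(d, C) = (-3 + d)*C = C*(-3 + d))
I(10, -2)*(U(-6, -6) - r(-8, 10)) = (-2*10)*(-6*(-3 - 6) - (9 - 12*(-8))) = -20*(-6*(-9) - (9 + 96)) = -20*(54 - 1*105) = -20*(54 - 105) = -20*(-51) = 1020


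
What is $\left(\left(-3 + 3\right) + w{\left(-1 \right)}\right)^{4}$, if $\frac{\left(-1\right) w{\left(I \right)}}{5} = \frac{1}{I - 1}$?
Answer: $\frac{625}{16} \approx 39.063$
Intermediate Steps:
$w{\left(I \right)} = - \frac{5}{-1 + I}$ ($w{\left(I \right)} = - \frac{5}{I - 1} = - \frac{5}{-1 + I}$)
$\left(\left(-3 + 3\right) + w{\left(-1 \right)}\right)^{4} = \left(\left(-3 + 3\right) - \frac{5}{-1 - 1}\right)^{4} = \left(0 - \frac{5}{-2}\right)^{4} = \left(0 - - \frac{5}{2}\right)^{4} = \left(0 + \frac{5}{2}\right)^{4} = \left(\frac{5}{2}\right)^{4} = \frac{625}{16}$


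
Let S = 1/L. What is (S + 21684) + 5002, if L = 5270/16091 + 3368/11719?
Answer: 3094526820377/115953618 ≈ 26688.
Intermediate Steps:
L = 115953618/188570429 (L = 5270*(1/16091) + 3368*(1/11719) = 5270/16091 + 3368/11719 = 115953618/188570429 ≈ 0.61491)
S = 188570429/115953618 (S = 1/(115953618/188570429) = 188570429/115953618 ≈ 1.6263)
(S + 21684) + 5002 = (188570429/115953618 + 21684) + 5002 = 2514526823141/115953618 + 5002 = 3094526820377/115953618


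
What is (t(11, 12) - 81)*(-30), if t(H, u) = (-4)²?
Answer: 1950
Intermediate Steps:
t(H, u) = 16
(t(11, 12) - 81)*(-30) = (16 - 81)*(-30) = -65*(-30) = 1950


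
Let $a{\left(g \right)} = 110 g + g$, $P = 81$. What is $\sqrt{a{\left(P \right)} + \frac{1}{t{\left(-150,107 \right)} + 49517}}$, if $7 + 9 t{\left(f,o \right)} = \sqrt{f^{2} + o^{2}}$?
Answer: $\frac{3 \sqrt{445200355 + 999 \sqrt{33949}}}{\sqrt{445646 + \sqrt{33949}}} \approx 94.821$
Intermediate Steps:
$t{\left(f,o \right)} = - \frac{7}{9} + \frac{\sqrt{f^{2} + o^{2}}}{9}$
$a{\left(g \right)} = 111 g$
$\sqrt{a{\left(P \right)} + \frac{1}{t{\left(-150,107 \right)} + 49517}} = \sqrt{111 \cdot 81 + \frac{1}{\left(- \frac{7}{9} + \frac{\sqrt{\left(-150\right)^{2} + 107^{2}}}{9}\right) + 49517}} = \sqrt{8991 + \frac{1}{\left(- \frac{7}{9} + \frac{\sqrt{22500 + 11449}}{9}\right) + 49517}} = \sqrt{8991 + \frac{1}{\left(- \frac{7}{9} + \frac{\sqrt{33949}}{9}\right) + 49517}} = \sqrt{8991 + \frac{1}{\frac{445646}{9} + \frac{\sqrt{33949}}{9}}}$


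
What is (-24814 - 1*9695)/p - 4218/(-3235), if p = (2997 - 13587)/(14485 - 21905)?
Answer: -27609967156/1141955 ≈ -24178.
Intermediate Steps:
p = 1059/742 (p = -10590/(-7420) = -10590*(-1/7420) = 1059/742 ≈ 1.4272)
(-24814 - 1*9695)/p - 4218/(-3235) = (-24814 - 1*9695)/(1059/742) - 4218/(-3235) = (-24814 - 9695)*(742/1059) - 4218*(-1/3235) = -34509*742/1059 + 4218/3235 = -8535226/353 + 4218/3235 = -27609967156/1141955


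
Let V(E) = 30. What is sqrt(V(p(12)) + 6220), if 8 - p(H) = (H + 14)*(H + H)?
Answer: 25*sqrt(10) ≈ 79.057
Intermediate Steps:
p(H) = 8 - 2*H*(14 + H) (p(H) = 8 - (H + 14)*(H + H) = 8 - (14 + H)*2*H = 8 - 2*H*(14 + H))
sqrt(V(p(12)) + 6220) = sqrt(30 + 6220) = sqrt(6250) = 25*sqrt(10)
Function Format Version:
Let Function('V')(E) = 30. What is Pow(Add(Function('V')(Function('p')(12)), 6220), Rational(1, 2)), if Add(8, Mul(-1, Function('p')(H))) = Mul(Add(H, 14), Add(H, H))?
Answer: Mul(25, Pow(10, Rational(1, 2))) ≈ 79.057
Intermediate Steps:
Function('p')(H) = Add(8, Mul(-2, H, Add(14, H))) (Function('p')(H) = Add(8, Mul(-1, Mul(Add(H, 14), Add(H, H)))) = Add(8, Mul(-1, Mul(Add(14, H), Mul(2, H)))) = Add(8, Mul(-1, Mul(2, H, Add(14, H)))) = Add(8, Mul(-2, H, Add(14, H))))
Pow(Add(Function('V')(Function('p')(12)), 6220), Rational(1, 2)) = Pow(Add(30, 6220), Rational(1, 2)) = Pow(6250, Rational(1, 2)) = Mul(25, Pow(10, Rational(1, 2)))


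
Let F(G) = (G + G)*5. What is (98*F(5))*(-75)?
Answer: -367500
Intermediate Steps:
F(G) = 10*G (F(G) = (2*G)*5 = 10*G)
(98*F(5))*(-75) = (98*(10*5))*(-75) = (98*50)*(-75) = 4900*(-75) = -367500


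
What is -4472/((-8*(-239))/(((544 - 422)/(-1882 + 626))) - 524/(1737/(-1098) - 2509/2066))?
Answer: 12017101382/52391585573 ≈ 0.22937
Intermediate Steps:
-4472/((-8*(-239))/(((544 - 422)/(-1882 + 626))) - 524/(1737/(-1098) - 2509/2066)) = -4472/(1912/((122/(-1256))) - 524/(1737*(-1/1098) - 2509*1/2066)) = -4472/(1912/((122*(-1/1256))) - 524/(-193/122 - 2509/2066)) = -4472/(1912/(-61/628) - 524/(-176209/63013)) = -4472/(1912*(-628/61) - 524*(-63013/176209)) = -4472/(-1200736/61 + 33018812/176209) = -4472/(-209566342292/10748749) = -4472*(-10748749/209566342292) = 12017101382/52391585573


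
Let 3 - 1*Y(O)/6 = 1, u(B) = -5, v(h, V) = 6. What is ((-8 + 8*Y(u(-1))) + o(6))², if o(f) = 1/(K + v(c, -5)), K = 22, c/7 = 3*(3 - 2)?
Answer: 6076225/784 ≈ 7750.3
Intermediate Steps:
c = 21 (c = 7*(3*(3 - 2)) = 7*(3*1) = 7*3 = 21)
Y(O) = 12 (Y(O) = 18 - 6*1 = 18 - 6 = 12)
o(f) = 1/28 (o(f) = 1/(22 + 6) = 1/28)
((-8 + 8*Y(u(-1))) + o(6))² = ((-8 + 8*12) + 1/28)² = ((-8 + 96) + 1/28)² = (88 + 1/28)² = (2465/28)² = 6076225/784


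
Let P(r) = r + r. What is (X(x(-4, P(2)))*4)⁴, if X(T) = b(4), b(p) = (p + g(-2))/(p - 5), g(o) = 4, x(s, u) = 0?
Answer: 1048576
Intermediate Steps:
P(r) = 2*r
b(p) = (4 + p)/(-5 + p) (b(p) = (p + 4)/(p - 5) = (4 + p)/(-5 + p))
X(T) = -8 (X(T) = (4 + 4)/(-5 + 4) = 8/(-1) = -1*8 = -8)
(X(x(-4, P(2)))*4)⁴ = (-8*4)⁴ = (-32)⁴ = 1048576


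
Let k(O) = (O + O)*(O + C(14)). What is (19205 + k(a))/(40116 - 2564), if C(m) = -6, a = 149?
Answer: 61819/37552 ≈ 1.6462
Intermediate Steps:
k(O) = 2*O*(-6 + O) (k(O) = (O + O)*(O - 6) = (2*O)*(-6 + O) = 2*O*(-6 + O))
(19205 + k(a))/(40116 - 2564) = (19205 + 2*149*(-6 + 149))/(40116 - 2564) = (19205 + 2*149*143)/37552 = (19205 + 42614)*(1/37552) = 61819*(1/37552) = 61819/37552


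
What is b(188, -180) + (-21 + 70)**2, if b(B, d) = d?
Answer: 2221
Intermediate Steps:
b(188, -180) + (-21 + 70)**2 = -180 + (-21 + 70)**2 = -180 + 49**2 = -180 + 2401 = 2221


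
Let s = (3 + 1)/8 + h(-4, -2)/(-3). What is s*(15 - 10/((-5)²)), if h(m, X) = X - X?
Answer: 73/10 ≈ 7.3000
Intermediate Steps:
h(m, X) = 0
s = ½ (s = (3 + 1)/8 + 0/(-3) = 4*(⅛) + 0*(-⅓) = ½ + 0 = ½ ≈ 0.50000)
s*(15 - 10/((-5)²)) = (15 - 10/((-5)²))/2 = (15 - 10/25)/2 = (15 - 10*1/25)/2 = (15 - ⅖)/2 = (½)*(73/5) = 73/10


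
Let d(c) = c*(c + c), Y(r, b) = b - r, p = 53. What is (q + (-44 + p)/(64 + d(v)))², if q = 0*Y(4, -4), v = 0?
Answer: 81/4096 ≈ 0.019775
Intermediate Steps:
d(c) = 2*c² (d(c) = c*(2*c) = 2*c²)
q = 0 (q = 0*(-4 - 1*4) = 0*(-4 - 4) = 0*(-8) = 0)
(q + (-44 + p)/(64 + d(v)))² = (0 + (-44 + 53)/(64 + 2*0²))² = (0 + 9/(64 + 2*0))² = (0 + 9/(64 + 0))² = (0 + 9/64)² = (9/64)² = 81/4096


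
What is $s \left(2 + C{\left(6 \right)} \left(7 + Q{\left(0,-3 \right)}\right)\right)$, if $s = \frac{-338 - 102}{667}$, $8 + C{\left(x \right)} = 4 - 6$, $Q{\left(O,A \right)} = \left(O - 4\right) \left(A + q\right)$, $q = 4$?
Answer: $\frac{12320}{667} \approx 18.471$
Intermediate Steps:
$Q{\left(O,A \right)} = \left(-4 + O\right) \left(4 + A\right)$ ($Q{\left(O,A \right)} = \left(O - 4\right) \left(A + 4\right) = \left(-4 + O\right) \left(4 + A\right)$)
$C{\left(x \right)} = -10$ ($C{\left(x \right)} = -8 + \left(4 - 6\right) = -8 - 2 = -10$)
$s = - \frac{440}{667}$ ($s = \left(-338 - 102\right) \frac{1}{667} = \left(-440\right) \frac{1}{667} = - \frac{440}{667} \approx -0.65967$)
$s \left(2 + C{\left(6 \right)} \left(7 + Q{\left(0,-3 \right)}\right)\right) = - \frac{440 \left(2 - 10 \left(7 - 4\right)\right)}{667} = - \frac{440 \left(2 - 30\right)}{667} = \left(- \frac{440}{667}\right) \left(-28\right) = \frac{12320}{667}$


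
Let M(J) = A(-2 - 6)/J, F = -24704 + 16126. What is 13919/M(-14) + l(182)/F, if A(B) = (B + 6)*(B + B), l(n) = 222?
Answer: -417891913/68624 ≈ -6089.6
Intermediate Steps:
A(B) = 2*B*(6 + B) (A(B) = (6 + B)*(2*B) = 2*B*(6 + B))
F = -8578
M(J) = 32/J (M(J) = (2*(-2 - 6)*(6 + (-2 - 6)))/J = (2*(-8)*(6 - 8))/J = (2*(-8)*(-2))/J = 32/J)
13919/M(-14) + l(182)/F = 13919/((32/(-14))) + 222/(-8578) = 13919/((32*(-1/14))) + 222*(-1/8578) = 13919/(-16/7) - 111/4289 = 13919*(-7/16) - 111/4289 = -97433/16 - 111/4289 = -417891913/68624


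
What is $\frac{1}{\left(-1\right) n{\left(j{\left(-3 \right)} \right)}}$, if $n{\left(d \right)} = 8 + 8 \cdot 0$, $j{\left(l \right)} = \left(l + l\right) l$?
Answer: $- \frac{1}{8} \approx -0.125$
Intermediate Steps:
$j{\left(l \right)} = 2 l^{2}$ ($j{\left(l \right)} = 2 l l = 2 l^{2}$)
$n{\left(d \right)} = 8$ ($n{\left(d \right)} = 8 + 0 = 8$)
$\frac{1}{\left(-1\right) n{\left(j{\left(-3 \right)} \right)}} = \frac{1}{\left(-1\right) 8} = \frac{1}{-8} = - \frac{1}{8}$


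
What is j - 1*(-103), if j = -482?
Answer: -379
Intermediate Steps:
j - 1*(-103) = -482 - 1*(-103) = -482 + 103 = -379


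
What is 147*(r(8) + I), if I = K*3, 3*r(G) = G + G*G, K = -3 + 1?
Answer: 2646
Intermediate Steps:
K = -2
r(G) = G/3 + G²/3 (r(G) = (G + G*G)/3 = (G + G²)/3 = G/3 + G²/3)
I = -6 (I = -2*3 = -6)
147*(r(8) + I) = 147*((⅓)*8*(1 + 8) - 6) = 147*((⅓)*8*9 - 6) = 147*(24 - 6) = 147*18 = 2646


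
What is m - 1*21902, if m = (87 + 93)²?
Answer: 10498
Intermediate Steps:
m = 32400 (m = 180² = 32400)
m - 1*21902 = 32400 - 1*21902 = 32400 - 21902 = 10498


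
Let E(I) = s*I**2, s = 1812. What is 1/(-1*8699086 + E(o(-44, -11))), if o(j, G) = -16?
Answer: -1/8235214 ≈ -1.2143e-7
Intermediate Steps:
E(I) = 1812*I**2
1/(-1*8699086 + E(o(-44, -11))) = 1/(-1*8699086 + 1812*(-16)**2) = 1/(-8699086 + 1812*256) = 1/(-8699086 + 463872) = 1/(-8235214) = -1/8235214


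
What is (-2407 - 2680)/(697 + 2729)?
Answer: -5087/3426 ≈ -1.4848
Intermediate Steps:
(-2407 - 2680)/(697 + 2729) = -5087/3426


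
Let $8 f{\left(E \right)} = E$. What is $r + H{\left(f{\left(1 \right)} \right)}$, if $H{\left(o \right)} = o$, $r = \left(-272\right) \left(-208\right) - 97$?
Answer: $\frac{451833}{8} \approx 56479.0$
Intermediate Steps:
$f{\left(E \right)} = \frac{E}{8}$
$r = 56479$ ($r = 56576 - 97 = 56479$)
$r + H{\left(f{\left(1 \right)} \right)} = 56479 + \frac{1}{8} \cdot 1 = 56479 + \frac{1}{8} = \frac{451833}{8}$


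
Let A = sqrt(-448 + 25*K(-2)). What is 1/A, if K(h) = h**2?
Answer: -I*sqrt(87)/174 ≈ -0.053606*I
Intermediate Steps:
A = 2*I*sqrt(87) (A = sqrt(-448 + 25*(-2)**2) = sqrt(-448 + 25*4) = sqrt(-448 + 100) = sqrt(-348) = 2*I*sqrt(87) ≈ 18.655*I)
1/A = 1/(2*I*sqrt(87)) = -I*sqrt(87)/174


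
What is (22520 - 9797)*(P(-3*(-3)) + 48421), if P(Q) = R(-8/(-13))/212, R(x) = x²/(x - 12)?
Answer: 15705227292927/25493 ≈ 6.1606e+8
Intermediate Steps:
R(x) = x²/(-12 + x)
P(Q) = -4/25493 (P(Q) = ((-8/(-13))²/(-12 - 8/(-13)))/212 = ((-8*(-1/13))²/(-12 - 8*(-1/13)))*(1/212) = ((8/13)²/(-12 + 8/13))*(1/212) = (64/(169*(-148/13)))*(1/212) = ((64/169)*(-13/148))*(1/212) = -16/481*1/212 = -4/25493)
(22520 - 9797)*(P(-3*(-3)) + 48421) = (22520 - 9797)*(-4/25493 + 48421) = 12723*(1234396549/25493) = 15705227292927/25493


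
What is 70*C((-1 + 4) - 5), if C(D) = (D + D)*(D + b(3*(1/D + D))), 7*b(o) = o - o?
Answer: 560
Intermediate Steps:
b(o) = 0 (b(o) = (o - o)/7 = (1/7)*0 = 0)
C(D) = 2*D**2 (C(D) = (D + D)*(D + 0) = (2*D)*D = 2*D**2)
70*C((-1 + 4) - 5) = 70*(2*((-1 + 4) - 5)**2) = 70*(2*(3 - 5)**2) = 70*(2*(-2)**2) = 70*(2*4) = 70*8 = 560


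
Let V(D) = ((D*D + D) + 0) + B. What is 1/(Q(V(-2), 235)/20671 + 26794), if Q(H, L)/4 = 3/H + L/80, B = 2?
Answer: 82684/2215435155 ≈ 3.7322e-5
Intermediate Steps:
V(D) = 2 + D + D² (V(D) = ((D*D + D) + 0) + 2 = ((D² + D) + 0) + 2 = ((D + D²) + 0) + 2 = (D + D²) + 2 = 2 + D + D²)
Q(H, L) = 12/H + L/20 (Q(H, L) = 4*(3/H + L/80) = 12/H + L/20)
1/(Q(V(-2), 235)/20671 + 26794) = 1/((12/(2 - 2 + (-2)²) + (1/20)*235)/20671 + 26794) = 1/((12/(2 - 2 + 4) + 47/4)*(1/20671) + 26794) = 1/((12/4 + 47/4)*(1/20671) + 26794) = 1/((12*(¼) + 47/4)*(1/20671) + 26794) = 1/((3 + 47/4)*(1/20671) + 26794) = 1/((59/4)*(1/20671) + 26794) = 1/(59/82684 + 26794) = 1/(2215435155/82684) = 82684/2215435155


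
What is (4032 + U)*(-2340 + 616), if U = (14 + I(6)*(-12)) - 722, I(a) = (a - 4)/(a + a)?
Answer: -5727128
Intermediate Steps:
I(a) = (-4 + a)/(2*a) (I(a) = (-4 + a)/((2*a)) = (-4 + a)*(1/(2*a)) = (-4 + a)/(2*a))
U = -710 (U = (14 + ((½)*(-4 + 6)/6)*(-12)) - 722 = (14 + ((½)*(⅙)*2)*(-12)) - 722 = (14 + (⅙)*(-12)) - 722 = (14 - 2) - 722 = 12 - 722 = -710)
(4032 + U)*(-2340 + 616) = (4032 - 710)*(-2340 + 616) = 3322*(-1724) = -5727128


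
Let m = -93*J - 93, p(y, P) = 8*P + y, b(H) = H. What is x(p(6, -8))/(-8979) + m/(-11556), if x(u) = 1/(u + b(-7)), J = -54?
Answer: -319636151/749387340 ≈ -0.42653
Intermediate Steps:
p(y, P) = y + 8*P
m = 4929 (m = -93*(-54) - 93 = 5022 - 93 = 4929)
x(u) = 1/(-7 + u) (x(u) = 1/(u - 7) = 1/(-7 + u))
x(p(6, -8))/(-8979) + m/(-11556) = 1/((-7 + (6 + 8*(-8)))*(-8979)) + 4929/(-11556) = -1/8979/(-7 + (6 - 64)) + 4929*(-1/11556) = -1/8979/(-7 - 58) - 1643/3852 = -1/8979/(-65) - 1643/3852 = -1/65*(-1/8979) - 1643/3852 = 1/583635 - 1643/3852 = -319636151/749387340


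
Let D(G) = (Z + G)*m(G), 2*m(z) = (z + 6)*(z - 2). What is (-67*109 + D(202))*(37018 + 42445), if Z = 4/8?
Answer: 334117837711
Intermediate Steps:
m(z) = (-2 + z)*(6 + z)/2 (m(z) = ((z + 6)*(z - 2))/2 = ((6 + z)*(-2 + z))/2 = ((-2 + z)*(6 + z))/2 = (-2 + z)*(6 + z)/2)
Z = ½ (Z = 4*(⅛) = ½ ≈ 0.50000)
D(G) = (½ + G)*(-6 + G²/2 + 2*G)
(-67*109 + D(202))*(37018 + 42445) = (-67*109 + (1 + 2*202)*(-12 + 202² + 4*202)/4)*(37018 + 42445) = (-7303 + (1 + 404)*(-12 + 40804 + 808)/4)*79463 = (-7303 + (¼)*405*41600)*79463 = (-7303 + 4212000)*79463 = 4204697*79463 = 334117837711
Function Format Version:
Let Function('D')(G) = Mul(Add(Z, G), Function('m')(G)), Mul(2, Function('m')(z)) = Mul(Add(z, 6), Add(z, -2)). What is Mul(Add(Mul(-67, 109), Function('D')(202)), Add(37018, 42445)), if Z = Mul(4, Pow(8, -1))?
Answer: 334117837711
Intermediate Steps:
Function('m')(z) = Mul(Rational(1, 2), Add(-2, z), Add(6, z)) (Function('m')(z) = Mul(Rational(1, 2), Mul(Add(z, 6), Add(z, -2))) = Mul(Rational(1, 2), Mul(Add(6, z), Add(-2, z))) = Mul(Rational(1, 2), Mul(Add(-2, z), Add(6, z))) = Mul(Rational(1, 2), Add(-2, z), Add(6, z)))
Z = Rational(1, 2) (Z = Mul(4, Rational(1, 8)) = Rational(1, 2) ≈ 0.50000)
Function('D')(G) = Mul(Add(Rational(1, 2), G), Add(-6, Mul(Rational(1, 2), Pow(G, 2)), Mul(2, G)))
Mul(Add(Mul(-67, 109), Function('D')(202)), Add(37018, 42445)) = Mul(Add(Mul(-67, 109), Mul(Rational(1, 4), Add(1, Mul(2, 202)), Add(-12, Pow(202, 2), Mul(4, 202)))), Add(37018, 42445)) = Mul(Add(-7303, Mul(Rational(1, 4), Add(1, 404), Add(-12, 40804, 808))), 79463) = Mul(Add(-7303, Mul(Rational(1, 4), 405, 41600)), 79463) = Mul(Add(-7303, 4212000), 79463) = Mul(4204697, 79463) = 334117837711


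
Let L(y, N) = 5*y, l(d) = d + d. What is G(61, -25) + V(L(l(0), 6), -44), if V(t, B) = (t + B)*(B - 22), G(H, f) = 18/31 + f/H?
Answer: 5491787/1891 ≈ 2904.2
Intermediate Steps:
G(H, f) = 18/31 + f/H (G(H, f) = 18*(1/31) + f/H = 18/31 + f/H)
l(d) = 2*d
V(t, B) = (-22 + B)*(B + t) (V(t, B) = (B + t)*(-22 + B) = (-22 + B)*(B + t))
G(61, -25) + V(L(l(0), 6), -44) = (18/31 - 25/61) + ((-44)² - 22*(-44) - 110*2*0 - 220*2*0) = (18/31 - 25*1/61) + (1936 + 968 - 110*0 - 220*0) = (18/31 - 25/61) + (1936 + 968 - 22*0 - 44*0) = 323/1891 + (1936 + 968 + 0 + 0) = 323/1891 + 2904 = 5491787/1891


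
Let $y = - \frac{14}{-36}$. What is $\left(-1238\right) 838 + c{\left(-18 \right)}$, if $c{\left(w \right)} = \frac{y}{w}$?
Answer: $- \frac{336131863}{324} \approx -1.0374 \cdot 10^{6}$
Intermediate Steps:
$y = \frac{7}{18}$ ($y = \left(-14\right) \left(- \frac{1}{36}\right) = \frac{7}{18} \approx 0.38889$)
$c{\left(w \right)} = \frac{7}{18 w}$
$\left(-1238\right) 838 + c{\left(-18 \right)} = \left(-1238\right) 838 + \frac{7}{18 \left(-18\right)} = -1037444 + \frac{7}{18} \left(- \frac{1}{18}\right) = -1037444 - \frac{7}{324} = - \frac{336131863}{324}$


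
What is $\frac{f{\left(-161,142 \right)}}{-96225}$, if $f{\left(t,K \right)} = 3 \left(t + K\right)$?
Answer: $\frac{19}{32075} \approx 0.00059236$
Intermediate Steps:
$f{\left(t,K \right)} = 3 K + 3 t$ ($f{\left(t,K \right)} = 3 \left(K + t\right) = 3 K + 3 t$)
$\frac{f{\left(-161,142 \right)}}{-96225} = \frac{3 \cdot 142 + 3 \left(-161\right)}{-96225} = \left(426 - 483\right) \left(- \frac{1}{96225}\right) = \left(-57\right) \left(- \frac{1}{96225}\right) = \frac{19}{32075}$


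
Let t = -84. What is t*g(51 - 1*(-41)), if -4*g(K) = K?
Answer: 1932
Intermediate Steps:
g(K) = -K/4
t*g(51 - 1*(-41)) = -(-21)*(51 - 1*(-41)) = -(-21)*(51 + 41) = -(-21)*92 = -84*(-23) = 1932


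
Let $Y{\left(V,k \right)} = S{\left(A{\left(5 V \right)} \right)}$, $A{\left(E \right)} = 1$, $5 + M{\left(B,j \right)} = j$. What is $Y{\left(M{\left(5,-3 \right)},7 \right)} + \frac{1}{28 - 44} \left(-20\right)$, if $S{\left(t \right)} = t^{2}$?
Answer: $\frac{9}{4} \approx 2.25$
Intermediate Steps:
$M{\left(B,j \right)} = -5 + j$
$Y{\left(V,k \right)} = 1$ ($Y{\left(V,k \right)} = 1^{2} = 1$)
$Y{\left(M{\left(5,-3 \right)},7 \right)} + \frac{1}{28 - 44} \left(-20\right) = 1 + \frac{1}{28 - 44} \left(-20\right) = 1 + \frac{1}{-16} \left(-20\right) = 1 - - \frac{5}{4} = 1 + \frac{5}{4} = \frac{9}{4}$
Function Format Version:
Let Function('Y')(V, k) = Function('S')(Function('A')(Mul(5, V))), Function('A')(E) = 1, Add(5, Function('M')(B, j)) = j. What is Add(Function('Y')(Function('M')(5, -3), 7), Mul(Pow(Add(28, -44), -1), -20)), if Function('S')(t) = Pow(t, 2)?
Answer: Rational(9, 4) ≈ 2.2500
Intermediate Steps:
Function('M')(B, j) = Add(-5, j)
Function('Y')(V, k) = 1 (Function('Y')(V, k) = Pow(1, 2) = 1)
Add(Function('Y')(Function('M')(5, -3), 7), Mul(Pow(Add(28, -44), -1), -20)) = Add(1, Mul(Pow(Add(28, -44), -1), -20)) = Add(1, Mul(Pow(-16, -1), -20)) = Add(1, Mul(Rational(-1, 16), -20)) = Add(1, Rational(5, 4)) = Rational(9, 4)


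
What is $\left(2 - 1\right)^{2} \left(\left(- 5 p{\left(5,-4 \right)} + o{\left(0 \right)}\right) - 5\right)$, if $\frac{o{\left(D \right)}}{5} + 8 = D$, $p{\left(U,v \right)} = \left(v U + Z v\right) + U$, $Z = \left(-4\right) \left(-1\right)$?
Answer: $110$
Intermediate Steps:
$Z = 4$
$p{\left(U,v \right)} = U + 4 v + U v$ ($p{\left(U,v \right)} = \left(v U + 4 v\right) + U = \left(U v + 4 v\right) + U = \left(4 v + U v\right) + U = U + 4 v + U v$)
$o{\left(D \right)} = -40 + 5 D$
$\left(2 - 1\right)^{2} \left(\left(- 5 p{\left(5,-4 \right)} + o{\left(0 \right)}\right) - 5\right) = \left(2 - 1\right)^{2} \left(\left(- 5 \left(5 + 4 \left(-4\right) + 5 \left(-4\right)\right) + \left(-40 + 5 \cdot 0\right)\right) - 5\right) = 1^{2} \left(\left(- 5 \left(5 - 16 - 20\right) + \left(-40 + 0\right)\right) - 5\right) = 1 \left(\left(\left(-5\right) \left(-31\right) - 40\right) - 5\right) = 1 \left(\left(155 - 40\right) - 5\right) = 1 \left(115 - 5\right) = 1 \cdot 110 = 110$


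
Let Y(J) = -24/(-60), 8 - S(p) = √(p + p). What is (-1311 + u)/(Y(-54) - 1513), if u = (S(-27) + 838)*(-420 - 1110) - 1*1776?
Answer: 2162445/2521 - 7650*I*√6/2521 ≈ 857.77 - 7.433*I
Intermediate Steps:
S(p) = 8 - √2*√p (S(p) = 8 - √(p + p) = 8 - √(2*p) = 8 - √2*√p)
Y(J) = ⅖ (Y(J) = -24*(-1/60) = ⅖)
u = -1296156 + 4590*I*√6 (u = ((8 - √2*√(-27)) + 838)*(-420 - 1110) - 1*1776 = ((8 - √2*3*I*√3) + 838)*(-1530) - 1776 = ((8 - 3*I*√6) + 838)*(-1530) - 1776 = (846 - 3*I*√6)*(-1530) - 1776 = (-1294380 + 4590*I*√6) - 1776 = -1296156 + 4590*I*√6 ≈ -1.2962e+6 + 11243.0*I)
(-1311 + u)/(Y(-54) - 1513) = (-1311 + (-1296156 + 4590*I*√6))/(⅖ - 1513) = (-1297467 + 4590*I*√6)/(-7563/5) = (-1297467 + 4590*I*√6)*(-5/7563) = 2162445/2521 - 7650*I*√6/2521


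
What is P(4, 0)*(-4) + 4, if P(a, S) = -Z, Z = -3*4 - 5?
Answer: -64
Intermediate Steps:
Z = -17 (Z = -12 - 5 = -17)
P(a, S) = 17 (P(a, S) = -1*(-17) = 17)
P(4, 0)*(-4) + 4 = 17*(-4) + 4 = -68 + 4 = -64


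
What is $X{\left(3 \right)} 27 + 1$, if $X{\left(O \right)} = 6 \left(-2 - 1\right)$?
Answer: $-485$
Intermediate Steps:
$X{\left(O \right)} = -18$ ($X{\left(O \right)} = 6 \left(-2 - 1\right) = 6 \left(-3\right) = -18$)
$X{\left(3 \right)} 27 + 1 = \left(-18\right) 27 + 1 = -486 + 1 = -485$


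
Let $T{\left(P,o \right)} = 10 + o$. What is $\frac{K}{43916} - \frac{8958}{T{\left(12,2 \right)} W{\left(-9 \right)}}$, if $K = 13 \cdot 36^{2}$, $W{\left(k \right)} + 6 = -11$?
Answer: $\frac{16534855}{373286} \approx 44.295$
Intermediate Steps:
$W{\left(k \right)} = -17$ ($W{\left(k \right)} = -6 - 11 = -17$)
$K = 16848$ ($K = 13 \cdot 1296 = 16848$)
$\frac{K}{43916} - \frac{8958}{T{\left(12,2 \right)} W{\left(-9 \right)}} = \frac{16848}{43916} - \frac{8958}{\left(10 + 2\right) \left(-17\right)} = 16848 \cdot \frac{1}{43916} - \frac{8958}{12 \left(-17\right)} = \frac{4212}{10979} - \frac{8958}{-204} = \frac{4212}{10979} - - \frac{1493}{34} = \frac{4212}{10979} + \frac{1493}{34} = \frac{16534855}{373286}$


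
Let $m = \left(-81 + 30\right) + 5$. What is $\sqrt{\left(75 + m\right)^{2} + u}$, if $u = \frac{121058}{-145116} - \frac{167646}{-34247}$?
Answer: $\frac{\sqrt{579777313094578082894}}{828297942} \approx 29.07$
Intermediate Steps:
$m = -46$ ($m = -51 + 5 = -46$)
$u = \frac{10091121805}{2484893826}$ ($u = 121058 \left(- \frac{1}{145116}\right) - - \frac{167646}{34247} = - \frac{60529}{72558} + \frac{167646}{34247} = \frac{10091121805}{2484893826} \approx 4.061$)
$\sqrt{\left(75 + m\right)^{2} + u} = \sqrt{\left(75 - 46\right)^{2} + \frac{10091121805}{2484893826}} = \sqrt{29^{2} + \frac{10091121805}{2484893826}} = \sqrt{841 + \frac{10091121805}{2484893826}} = \sqrt{\frac{2099886829471}{2484893826}} = \frac{\sqrt{579777313094578082894}}{828297942}$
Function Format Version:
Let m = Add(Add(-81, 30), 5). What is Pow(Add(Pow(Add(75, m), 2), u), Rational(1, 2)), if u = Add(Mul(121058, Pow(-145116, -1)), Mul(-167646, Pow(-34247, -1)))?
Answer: Mul(Rational(1, 828297942), Pow(579777313094578082894, Rational(1, 2))) ≈ 29.070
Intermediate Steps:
m = -46 (m = Add(-51, 5) = -46)
u = Rational(10091121805, 2484893826) (u = Add(Mul(121058, Rational(-1, 145116)), Mul(-167646, Rational(-1, 34247))) = Add(Rational(-60529, 72558), Rational(167646, 34247)) = Rational(10091121805, 2484893826) ≈ 4.0610)
Pow(Add(Pow(Add(75, m), 2), u), Rational(1, 2)) = Pow(Add(Pow(Add(75, -46), 2), Rational(10091121805, 2484893826)), Rational(1, 2)) = Pow(Add(Pow(29, 2), Rational(10091121805, 2484893826)), Rational(1, 2)) = Pow(Add(841, Rational(10091121805, 2484893826)), Rational(1, 2)) = Pow(Rational(2099886829471, 2484893826), Rational(1, 2)) = Mul(Rational(1, 828297942), Pow(579777313094578082894, Rational(1, 2)))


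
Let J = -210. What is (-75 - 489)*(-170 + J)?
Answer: 214320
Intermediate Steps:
(-75 - 489)*(-170 + J) = (-75 - 489)*(-170 - 210) = -564*(-380) = 214320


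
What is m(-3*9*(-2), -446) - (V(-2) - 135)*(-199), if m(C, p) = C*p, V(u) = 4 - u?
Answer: -49755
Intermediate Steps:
m(-3*9*(-2), -446) - (V(-2) - 135)*(-199) = (-3*9*(-2))*(-446) - ((4 - 1*(-2)) - 135)*(-199) = -27*(-2)*(-446) - ((4 + 2) - 135)*(-199) = 54*(-446) - (6 - 135)*(-199) = -24084 - (-129)*(-199) = -24084 - 1*25671 = -24084 - 25671 = -49755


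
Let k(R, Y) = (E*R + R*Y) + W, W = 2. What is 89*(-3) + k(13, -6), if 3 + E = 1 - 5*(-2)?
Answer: -239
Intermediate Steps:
E = 8 (E = -3 + (1 - 5*(-2)) = -3 + (1 + 10) = -3 + 11 = 8)
k(R, Y) = 2 + 8*R + R*Y (k(R, Y) = (8*R + R*Y) + 2 = 2 + 8*R + R*Y)
89*(-3) + k(13, -6) = 89*(-3) + (2 + 8*13 + 13*(-6)) = -267 + (2 + 104 - 78) = -267 + 28 = -239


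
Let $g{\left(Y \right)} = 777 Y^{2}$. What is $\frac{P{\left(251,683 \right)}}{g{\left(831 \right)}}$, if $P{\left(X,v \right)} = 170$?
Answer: $\frac{170}{536565897} \approx 3.1683 \cdot 10^{-7}$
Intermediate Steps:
$\frac{P{\left(251,683 \right)}}{g{\left(831 \right)}} = \frac{170}{777 \cdot 831^{2}} = \frac{170}{777 \cdot 690561} = \frac{170}{536565897}$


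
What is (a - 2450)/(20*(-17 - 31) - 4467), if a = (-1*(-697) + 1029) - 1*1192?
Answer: 1916/5427 ≈ 0.35305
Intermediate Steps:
a = 534 (a = (697 + 1029) - 1192 = 1726 - 1192 = 534)
(a - 2450)/(20*(-17 - 31) - 4467) = (534 - 2450)/(20*(-17 - 31) - 4467) = -1916/(20*(-48) - 4467) = -1916/(-960 - 4467) = -1916/(-5427) = -1916*(-1/5427) = 1916/5427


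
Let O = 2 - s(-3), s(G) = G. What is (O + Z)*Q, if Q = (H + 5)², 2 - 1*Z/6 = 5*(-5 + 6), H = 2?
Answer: -637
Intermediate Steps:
O = 5 (O = 2 - 1*(-3) = 2 + 3 = 5)
Z = -18 (Z = 12 - 30*(-5 + 6) = 12 - 30 = -18)
Q = 49 (Q = (2 + 5)² = 7² = 49)
(O + Z)*Q = (5 - 18)*49 = -13*49 = -637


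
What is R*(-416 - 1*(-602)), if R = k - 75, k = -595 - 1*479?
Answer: -213714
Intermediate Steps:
k = -1074 (k = -595 - 479 = -1074)
R = -1149 (R = -1074 - 75 = -1149)
R*(-416 - 1*(-602)) = -1149*(-416 - 1*(-602)) = -1149*(-416 + 602) = -1149*186 = -213714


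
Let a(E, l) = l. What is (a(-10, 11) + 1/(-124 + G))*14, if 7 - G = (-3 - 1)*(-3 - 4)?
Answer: 22316/145 ≈ 153.90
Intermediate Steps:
G = -21 (G = 7 - (-3 - 1)*(-3 - 4) = 7 - (-4)*(-7) = 7 - 1*28 = 7 - 28 = -21)
(a(-10, 11) + 1/(-124 + G))*14 = (11 + 1/(-124 - 21))*14 = (11 + 1/(-145))*14 = (11 - 1/145)*14 = (1594/145)*14 = 22316/145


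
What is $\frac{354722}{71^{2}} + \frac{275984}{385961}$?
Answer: $\frac{138300093186}{1945629401} \approx 71.082$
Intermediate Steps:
$\frac{354722}{71^{2}} + \frac{275984}{385961} = \frac{354722}{5041} + 275984 \cdot \frac{1}{385961} = 354722 \cdot \frac{1}{5041} + \frac{275984}{385961} = \frac{354722}{5041} + \frac{275984}{385961} = \frac{138300093186}{1945629401}$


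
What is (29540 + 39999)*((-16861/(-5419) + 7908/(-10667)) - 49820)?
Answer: -200250195612576475/57804473 ≈ -3.4643e+9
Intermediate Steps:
(29540 + 39999)*((-16861/(-5419) + 7908/(-10667)) - 49820) = 69539*((-16861*(-1/5419) + 7908*(-1/10667)) - 49820) = 69539*((16861/5419 - 7908/10667) - 49820) = 69539*(137002835/57804473 - 49820) = 69539*(-2879681842025/57804473) = -200250195612576475/57804473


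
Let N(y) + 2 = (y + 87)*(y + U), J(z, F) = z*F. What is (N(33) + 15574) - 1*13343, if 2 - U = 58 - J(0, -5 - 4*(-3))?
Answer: -531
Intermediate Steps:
J(z, F) = F*z
U = -56 (U = 2 - (58 - (-5 - 4*(-3))*0) = 2 - (58 - (-5 + 12)*0) = 2 - (58 - 7*0) = 2 - (58 - 1*0) = 2 - (58 + 0) = 2 - 1*58 = 2 - 58 = -56)
N(y) = -2 + (-56 + y)*(87 + y) (N(y) = -2 + (y + 87)*(y - 56) = -2 + (87 + y)*(-56 + y) = -2 + (-56 + y)*(87 + y))
(N(33) + 15574) - 1*13343 = ((-4874 + 33² + 31*33) + 15574) - 1*13343 = ((-4874 + 1089 + 1023) + 15574) - 13343 = (-2762 + 15574) - 13343 = 12812 - 13343 = -531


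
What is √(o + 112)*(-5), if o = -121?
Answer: -15*I ≈ -15.0*I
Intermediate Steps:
√(o + 112)*(-5) = √(-121 + 112)*(-5) = √(-9)*(-5) = (3*I)*(-5) = -15*I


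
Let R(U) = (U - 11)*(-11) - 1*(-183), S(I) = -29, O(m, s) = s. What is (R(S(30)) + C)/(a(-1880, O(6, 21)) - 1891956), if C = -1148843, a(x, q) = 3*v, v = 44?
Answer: 95685/157652 ≈ 0.60694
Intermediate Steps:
a(x, q) = 132 (a(x, q) = 3*44 = 132)
R(U) = 304 - 11*U (R(U) = (-11 + U)*(-11) + 183 = (121 - 11*U) + 183 = 304 - 11*U)
(R(S(30)) + C)/(a(-1880, O(6, 21)) - 1891956) = ((304 - 11*(-29)) - 1148843)/(132 - 1891956) = ((304 + 319) - 1148843)/(-1891824) = (623 - 1148843)*(-1/1891824) = -1148220*(-1/1891824) = 95685/157652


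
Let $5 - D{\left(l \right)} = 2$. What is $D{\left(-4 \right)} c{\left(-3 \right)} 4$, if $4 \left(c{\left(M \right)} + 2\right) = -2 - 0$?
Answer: $-30$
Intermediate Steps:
$D{\left(l \right)} = 3$ ($D{\left(l \right)} = 5 - 2 = 3$)
$c{\left(M \right)} = - \frac{5}{2}$ ($c{\left(M \right)} = -2 + \frac{-2 - 0}{4} = -2 + \frac{-2 + 0}{4} = -2 + \frac{1}{4} \left(-2\right) = -2 - \frac{1}{2} = - \frac{5}{2}$)
$D{\left(-4 \right)} c{\left(-3 \right)} 4 = 3 \left(- \frac{5}{2}\right) 4 = \left(- \frac{15}{2}\right) 4 = -30$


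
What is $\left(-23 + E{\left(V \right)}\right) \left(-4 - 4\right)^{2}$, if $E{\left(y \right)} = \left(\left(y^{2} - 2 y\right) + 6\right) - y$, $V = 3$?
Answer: $-1088$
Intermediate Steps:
$E{\left(y \right)} = 6 + y^{2} - 3 y$ ($E{\left(y \right)} = \left(6 + y^{2} - 2 y\right) - y = 6 + y^{2} - 3 y$)
$\left(-23 + E{\left(V \right)}\right) \left(-4 - 4\right)^{2} = \left(-23 + \left(6 + 3^{2} - 9\right)\right) \left(-4 - 4\right)^{2} = \left(-23 + \left(6 + 9 - 9\right)\right) \left(-8\right)^{2} = \left(-23 + 6\right) 64 = \left(-17\right) 64 = -1088$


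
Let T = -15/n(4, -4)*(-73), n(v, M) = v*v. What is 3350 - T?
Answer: 52505/16 ≈ 3281.6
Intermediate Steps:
n(v, M) = v**2
T = 1095/16 (T = -15/(4**2)*(-73) = -15/16*(-73) = 1095/16 ≈ 68.438)
3350 - T = 3350 - 1*1095/16 = 3350 - 1095/16 = 52505/16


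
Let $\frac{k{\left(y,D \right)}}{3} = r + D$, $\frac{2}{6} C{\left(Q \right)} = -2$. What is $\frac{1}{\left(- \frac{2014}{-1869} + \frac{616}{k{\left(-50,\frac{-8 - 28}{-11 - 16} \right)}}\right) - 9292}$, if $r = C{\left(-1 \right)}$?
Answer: $- \frac{1869}{17446970} \approx -0.00010712$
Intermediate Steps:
$C{\left(Q \right)} = -6$ ($C{\left(Q \right)} = 3 \left(-2\right) = -6$)
$r = -6$
$k{\left(y,D \right)} = -18 + 3 D$ ($k{\left(y,D \right)} = 3 \left(-6 + D\right) = -18 + 3 D$)
$\frac{1}{\left(- \frac{2014}{-1869} + \frac{616}{k{\left(-50,\frac{-8 - 28}{-11 - 16} \right)}}\right) - 9292} = \frac{1}{\left(- \frac{2014}{-1869} + \frac{616}{-18 + 3 \frac{-8 - 28}{-11 - 16}}\right) - 9292} = \frac{1}{\left(\left(-2014\right) \left(- \frac{1}{1869}\right) + \frac{616}{-18 + 3 \left(- \frac{36}{-27}\right)}\right) - 9292} = \frac{1}{\left(\frac{2014}{1869} + \frac{616}{-18 + 3 \left(\left(-36\right) \left(- \frac{1}{27}\right)\right)}\right) - 9292} = \frac{1}{\left(\frac{2014}{1869} + \frac{616}{-18 + 3 \cdot \frac{4}{3}}\right) - 9292} = \frac{1}{\left(\frac{2014}{1869} + \frac{616}{-18 + 4}\right) - 9292} = \frac{1}{\left(\frac{2014}{1869} + \frac{616}{-14}\right) - 9292} = \frac{1}{\left(\frac{2014}{1869} + 616 \left(- \frac{1}{14}\right)\right) - 9292} = \frac{1}{\left(\frac{2014}{1869} - 44\right) - 9292} = \frac{1}{- \frac{80222}{1869} - 9292} = \frac{1}{- \frac{17446970}{1869}} = - \frac{1869}{17446970}$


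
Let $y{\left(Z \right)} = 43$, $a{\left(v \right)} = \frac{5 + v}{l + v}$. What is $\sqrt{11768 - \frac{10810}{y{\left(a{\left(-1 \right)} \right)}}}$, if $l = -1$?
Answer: $\frac{\sqrt{21294202}}{43} \approx 107.32$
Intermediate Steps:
$a{\left(v \right)} = \frac{5 + v}{-1 + v}$
$\sqrt{11768 - \frac{10810}{y{\left(a{\left(-1 \right)} \right)}}} = \sqrt{11768 - \frac{10810}{43}} = \sqrt{\frac{495214}{43}} = \frac{\sqrt{21294202}}{43}$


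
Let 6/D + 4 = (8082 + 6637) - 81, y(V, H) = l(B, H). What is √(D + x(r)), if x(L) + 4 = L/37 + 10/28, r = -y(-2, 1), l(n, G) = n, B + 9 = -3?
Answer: I*√588481842494/421134 ≈ 1.8216*I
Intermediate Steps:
B = -12 (B = -9 - 3 = -12)
y(V, H) = -12
r = 12 (r = -1*(-12) = 12)
D = 1/2439 (D = 6/(-4 + ((8082 + 6637) - 81)) = 6/(-4 + (14719 - 81)) = 6/(-4 + 14638) = 6/14634 = 6*(1/14634) = 1/2439 ≈ 0.00041000)
x(L) = -51/14 + L/37 (x(L) = -4 + (L/37 + 10/28) = -4 + (L*(1/37) + 10*(1/28)) = -4 + (L/37 + 5/14) = -4 + (5/14 + L/37) = -51/14 + L/37)
√(D + x(r)) = √(1/2439 + (-51/14 + (1/37)*12)) = √(1/2439 + (-51/14 + 12/37)) = √(1/2439 - 1719/518) = √(-4192123/1263402) = I*√588481842494/421134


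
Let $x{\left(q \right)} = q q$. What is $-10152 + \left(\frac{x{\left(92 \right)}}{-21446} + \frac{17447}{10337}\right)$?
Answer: $- \frac{1125141406955}{110843651} \approx -10151.0$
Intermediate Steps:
$x{\left(q \right)} = q^{2}$
$-10152 + \left(\frac{x{\left(92 \right)}}{-21446} + \frac{17447}{10337}\right) = -10152 + \left(\frac{92^{2}}{-21446} + \frac{17447}{10337}\right) = -10152 + \left(8464 \left(- \frac{1}{21446}\right) + 17447 \cdot \frac{1}{10337}\right) = -10152 + \left(- \frac{4232}{10723} + \frac{17447}{10337}\right) = -10152 + \frac{143337997}{110843651} = - \frac{1125141406955}{110843651}$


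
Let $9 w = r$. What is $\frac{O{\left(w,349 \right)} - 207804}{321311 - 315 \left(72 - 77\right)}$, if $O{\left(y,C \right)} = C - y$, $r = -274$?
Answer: $- \frac{1866821}{2905974} \approx -0.64241$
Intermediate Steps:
$w = - \frac{274}{9}$ ($w = \frac{1}{9} \left(-274\right) = - \frac{274}{9} \approx -30.444$)
$\frac{O{\left(w,349 \right)} - 207804}{321311 - 315 \left(72 - 77\right)} = \frac{\left(349 - - \frac{274}{9}\right) - 207804}{321311 - 315 \left(72 - 77\right)} = \frac{\left(349 + \frac{274}{9}\right) - 207804}{321311 - -1575} = \frac{\frac{3415}{9} - 207804}{321311 + 1575} = - \frac{1866821}{9 \cdot 322886} = \left(- \frac{1866821}{9}\right) \frac{1}{322886} = - \frac{1866821}{2905974}$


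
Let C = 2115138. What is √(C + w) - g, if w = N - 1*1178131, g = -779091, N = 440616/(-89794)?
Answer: 779091 + √1888753169648987/44897 ≈ 7.8006e+5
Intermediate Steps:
N = -220308/44897 (N = 440616*(-1/89794) = -220308/44897 ≈ -4.9070)
w = -52894767815/44897 (w = -220308/44897 - 1*1178131 = -220308/44897 - 1178131 = -52894767815/44897 ≈ -1.1781e+6)
√(C + w) - g = √(2115138 - 52894767815/44897) - 1*(-779091) = √(42068582971/44897) + 779091 = √1888753169648987/44897 + 779091 = 779091 + √1888753169648987/44897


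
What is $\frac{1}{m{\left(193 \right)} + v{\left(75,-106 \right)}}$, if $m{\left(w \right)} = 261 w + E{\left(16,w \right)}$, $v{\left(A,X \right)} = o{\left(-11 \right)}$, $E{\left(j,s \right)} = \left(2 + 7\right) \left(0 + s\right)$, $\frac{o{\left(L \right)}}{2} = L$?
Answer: $\frac{1}{52088} \approx 1.9198 \cdot 10^{-5}$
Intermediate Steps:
$o{\left(L \right)} = 2 L$
$E{\left(j,s \right)} = 9 s$
$v{\left(A,X \right)} = -22$ ($v{\left(A,X \right)} = 2 \left(-11\right) = -22$)
$m{\left(w \right)} = 270 w$ ($m{\left(w \right)} = 261 w + 9 w = 270 w$)
$\frac{1}{m{\left(193 \right)} + v{\left(75,-106 \right)}} = \frac{1}{270 \cdot 193 - 22} = \frac{1}{52110 - 22} = \frac{1}{52088}$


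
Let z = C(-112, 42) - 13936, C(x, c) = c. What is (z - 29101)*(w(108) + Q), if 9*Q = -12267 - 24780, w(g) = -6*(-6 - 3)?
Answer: 523980065/3 ≈ 1.7466e+8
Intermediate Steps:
w(g) = 54 (w(g) = -6*(-9) = 54)
z = -13894 (z = 42 - 13936 = -13894)
Q = -12349/3 (Q = (-12267 - 24780)/9 = (1/9)*(-37047) = -12349/3 ≈ -4116.3)
(z - 29101)*(w(108) + Q) = (-13894 - 29101)*(54 - 12349/3) = -42995*(-12187/3) = 523980065/3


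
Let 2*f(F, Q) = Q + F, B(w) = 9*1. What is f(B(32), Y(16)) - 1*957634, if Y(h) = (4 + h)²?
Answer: -1914859/2 ≈ -9.5743e+5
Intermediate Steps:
B(w) = 9
f(F, Q) = F/2 + Q/2 (f(F, Q) = (Q + F)/2 = (F + Q)/2 = F/2 + Q/2)
f(B(32), Y(16)) - 1*957634 = ((½)*9 + (4 + 16)²/2) - 1*957634 = (9/2 + (½)*20²) - 957634 = (9/2 + (½)*400) - 957634 = (9/2 + 200) - 957634 = 409/2 - 957634 = -1914859/2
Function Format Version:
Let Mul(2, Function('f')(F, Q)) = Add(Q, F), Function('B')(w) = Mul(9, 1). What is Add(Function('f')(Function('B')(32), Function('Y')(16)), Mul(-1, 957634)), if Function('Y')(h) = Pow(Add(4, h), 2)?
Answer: Rational(-1914859, 2) ≈ -9.5743e+5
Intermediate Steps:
Function('B')(w) = 9
Function('f')(F, Q) = Add(Mul(Rational(1, 2), F), Mul(Rational(1, 2), Q)) (Function('f')(F, Q) = Mul(Rational(1, 2), Add(Q, F)) = Mul(Rational(1, 2), Add(F, Q)) = Add(Mul(Rational(1, 2), F), Mul(Rational(1, 2), Q)))
Add(Function('f')(Function('B')(32), Function('Y')(16)), Mul(-1, 957634)) = Add(Add(Mul(Rational(1, 2), 9), Mul(Rational(1, 2), Pow(Add(4, 16), 2))), Mul(-1, 957634)) = Add(Add(Rational(9, 2), Mul(Rational(1, 2), Pow(20, 2))), -957634) = Add(Add(Rational(9, 2), Mul(Rational(1, 2), 400)), -957634) = Add(Add(Rational(9, 2), 200), -957634) = Add(Rational(409, 2), -957634) = Rational(-1914859, 2)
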